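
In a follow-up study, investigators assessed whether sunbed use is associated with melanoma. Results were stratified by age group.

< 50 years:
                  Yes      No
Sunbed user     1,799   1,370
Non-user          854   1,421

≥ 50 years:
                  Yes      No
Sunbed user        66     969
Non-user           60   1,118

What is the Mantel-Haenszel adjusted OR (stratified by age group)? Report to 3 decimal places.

2.085

OR_MH = Σ(aᵢdᵢ/nᵢ) / Σ(bᵢcᵢ/nᵢ), where nᵢ is the stratum total.
Stratum 1 (< 50 years): n = 5444; a·d/n = 1799·1421/5444 = 469.5773; b·c/n = 1370·854/5444 = 214.9118
Stratum 2 (≥ 50 years): n = 2213; a·d/n = 66·1118/2213 = 33.3430; b·c/n = 969·60/2213 = 26.2720
OR_MH = (469.5773 + 33.3430) / (214.9118 + 26.2720) = 502.9203 / 241.1839 = 2.08522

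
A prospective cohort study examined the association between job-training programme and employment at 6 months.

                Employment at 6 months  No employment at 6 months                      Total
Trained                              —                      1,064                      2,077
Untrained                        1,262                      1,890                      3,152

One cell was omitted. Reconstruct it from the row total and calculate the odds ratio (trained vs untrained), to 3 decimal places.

The missing cell is in the exposed row: 2077 − 1064 = 1013.
So a = 1013, b = 1064, c = 1262, d = 1890.
OR = (a·d)/(b·c) = (1013 × 1890) / (1064 × 1262) = 1914570 / 1342768 = 1.42584

1.426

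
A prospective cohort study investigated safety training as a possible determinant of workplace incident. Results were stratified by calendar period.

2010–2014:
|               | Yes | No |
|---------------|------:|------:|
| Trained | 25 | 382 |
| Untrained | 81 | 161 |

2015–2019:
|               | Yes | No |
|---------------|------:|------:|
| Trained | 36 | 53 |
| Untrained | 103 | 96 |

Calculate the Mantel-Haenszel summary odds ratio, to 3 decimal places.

0.273

OR_MH = Σ(aᵢdᵢ/nᵢ) / Σ(bᵢcᵢ/nᵢ), where nᵢ is the stratum total.
Stratum 1 (2010–2014): n = 649; a·d/n = 25·161/649 = 6.2018; b·c/n = 382·81/649 = 47.6764
Stratum 2 (2015–2019): n = 288; a·d/n = 36·96/288 = 12.0000; b·c/n = 53·103/288 = 18.9549
OR_MH = (6.2018 + 12.0000) / (47.6764 + 18.9549) = 18.2018 / 66.6313 = 0.27317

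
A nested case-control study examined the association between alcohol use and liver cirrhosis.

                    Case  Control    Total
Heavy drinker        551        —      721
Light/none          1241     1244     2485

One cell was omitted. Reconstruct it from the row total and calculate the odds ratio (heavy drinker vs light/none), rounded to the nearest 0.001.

The missing cell is in the exposed row: 721 − 551 = 170.
So a = 551, b = 170, c = 1241, d = 1244.
OR = (a·d)/(b·c) = (551 × 1244) / (170 × 1241) = 685444 / 210970 = 3.24901

3.249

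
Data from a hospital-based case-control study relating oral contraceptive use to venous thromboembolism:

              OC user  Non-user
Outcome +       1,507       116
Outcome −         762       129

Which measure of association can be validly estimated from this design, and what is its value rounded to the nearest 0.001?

2.199

Reading the table with exposure as columns: a = 1507 (OC user, case), b = 762 (OC user, non-case), c = 116 (Non-user, case), d = 129.
This is a hospital-based case-control study: participants were sampled on outcome status, so risks in the source population cannot be estimated directly — relative risk is not valid here. The odds ratio is the appropriate measure.
OR = (a·d)/(b·c) = (1507 × 129) / (762 × 116) = 194403 / 88392 = 2.19933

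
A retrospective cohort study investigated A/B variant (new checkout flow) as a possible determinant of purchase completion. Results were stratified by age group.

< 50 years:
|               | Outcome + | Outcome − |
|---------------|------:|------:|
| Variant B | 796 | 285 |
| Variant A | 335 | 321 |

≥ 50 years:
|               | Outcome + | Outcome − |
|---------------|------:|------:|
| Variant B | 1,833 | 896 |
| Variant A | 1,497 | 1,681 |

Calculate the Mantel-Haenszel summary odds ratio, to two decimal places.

OR_MH = Σ(aᵢdᵢ/nᵢ) / Σ(bᵢcᵢ/nᵢ), where nᵢ is the stratum total.
Stratum 1 (< 50 years): n = 1737; a·d/n = 796·321/1737 = 147.1019; b·c/n = 285·335/1737 = 54.9655
Stratum 2 (≥ 50 years): n = 5907; a·d/n = 1833·1681/5907 = 521.6308; b·c/n = 896·1497/5907 = 227.0716
OR_MH = (147.1019 + 521.6308) / (54.9655 + 227.0716) = 668.7327 / 282.0371 = 2.37108

2.37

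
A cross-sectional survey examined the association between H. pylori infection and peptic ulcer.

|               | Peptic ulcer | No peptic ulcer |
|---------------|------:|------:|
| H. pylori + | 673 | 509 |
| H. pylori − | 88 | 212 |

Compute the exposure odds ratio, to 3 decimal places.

3.185

Cells: a = 673, b = 509, c = 88, d = 212.
OR = (a·d)/(b·c) = (673 × 212) / (509 × 88) = 142676 / 44792 = 3.18530
The odds of peptic ulcer are about 3.19 times as high in the h. pylori + group.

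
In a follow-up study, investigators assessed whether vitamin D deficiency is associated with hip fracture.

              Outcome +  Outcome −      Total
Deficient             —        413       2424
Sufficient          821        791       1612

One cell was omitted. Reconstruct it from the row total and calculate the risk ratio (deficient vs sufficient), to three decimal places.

1.629

The missing cell is in the exposed row: 2424 − 413 = 2011.
So a = 2011, b = 413, c = 821, d = 791.
RR = [a/(a+b)] / [c/(c+d)] = (2011/2424) / (821/1612) = 0.82962/0.50931 = 1.62893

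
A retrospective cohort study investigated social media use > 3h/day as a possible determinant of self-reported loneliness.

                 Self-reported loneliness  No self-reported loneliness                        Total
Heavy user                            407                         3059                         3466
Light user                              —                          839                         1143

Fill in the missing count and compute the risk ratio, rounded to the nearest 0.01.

0.44

The missing cell is in the unexposed row: 1143 − 839 = 304.
So a = 407, b = 3059, c = 304, d = 839.
RR = [a/(a+b)] / [c/(c+d)] = (407/3466) / (304/1143) = 0.11743/0.26597 = 0.44151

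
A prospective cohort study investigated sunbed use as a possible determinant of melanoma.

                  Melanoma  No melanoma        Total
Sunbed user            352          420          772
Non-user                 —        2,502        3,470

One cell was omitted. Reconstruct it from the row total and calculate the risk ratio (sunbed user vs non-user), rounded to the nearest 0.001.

The missing cell is in the unexposed row: 3470 − 2502 = 968.
So a = 352, b = 420, c = 968, d = 2502.
RR = [a/(a+b)] / [c/(c+d)] = (352/772) / (968/3470) = 0.45596/0.27896 = 1.63448

1.634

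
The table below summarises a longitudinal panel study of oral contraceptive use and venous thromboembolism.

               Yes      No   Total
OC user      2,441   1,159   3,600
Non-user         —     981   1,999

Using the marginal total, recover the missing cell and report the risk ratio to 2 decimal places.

1.33

The missing cell is in the unexposed row: 1999 − 981 = 1018.
So a = 2441, b = 1159, c = 1018, d = 981.
RR = [a/(a+b)] / [c/(c+d)] = (2441/3600) / (1018/1999) = 0.67806/0.50925 = 1.33147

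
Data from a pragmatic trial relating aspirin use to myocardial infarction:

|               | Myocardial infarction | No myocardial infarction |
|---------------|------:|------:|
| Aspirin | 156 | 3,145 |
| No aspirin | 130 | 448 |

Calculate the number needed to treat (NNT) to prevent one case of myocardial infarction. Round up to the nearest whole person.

Risk in treated group = 156/3301 = 0.04726; risk in control = 130/578 = 0.22491.
Absolute risk reduction = 0.22491 − 0.04726 = 0.17766
NNT = 1 / ARR = 1 / 0.17766 = 5.629 → round up → 6

6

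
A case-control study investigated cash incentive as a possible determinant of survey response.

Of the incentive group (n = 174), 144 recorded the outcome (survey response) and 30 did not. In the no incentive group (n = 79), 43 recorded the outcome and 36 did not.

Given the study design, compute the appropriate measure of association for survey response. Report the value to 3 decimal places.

From the description: a = 144, b = 30, c = 43, d = 36.
This is a case-control study: participants were sampled on outcome status, so risks in the source population cannot be estimated directly — relative risk is not valid here. The odds ratio is the appropriate measure.
OR = (a·d)/(b·c) = (144 × 36) / (30 × 43) = 5184 / 1290 = 4.01860

4.019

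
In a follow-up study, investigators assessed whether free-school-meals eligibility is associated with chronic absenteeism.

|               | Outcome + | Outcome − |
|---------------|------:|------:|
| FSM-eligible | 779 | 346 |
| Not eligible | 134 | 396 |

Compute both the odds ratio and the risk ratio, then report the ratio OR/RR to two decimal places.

Cells: a = 779, b = 346, c = 134, d = 396.
OR = (779·396)/(346·134) = 308484/46364 = 6.65352
Risk in exposed = 779/1125 = 0.69244; risk in unexposed = 134/530 = 0.25283; RR = 2.73877
OR/RR = 6.65352 / 2.73877 = 2.42938
The outcome is not rare, so the OR lies further from 1 than the RR.

2.43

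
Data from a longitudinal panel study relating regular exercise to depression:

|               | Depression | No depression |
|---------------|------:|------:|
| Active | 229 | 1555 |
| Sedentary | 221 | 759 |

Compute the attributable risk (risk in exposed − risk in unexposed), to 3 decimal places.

-0.097

Cells: a = 229, b = 1555, c = 221, d = 759.
Risk in exposed = 229/1784 = 0.128363; risk in unexposed = 221/980 = 0.225510.
Risk difference = 0.128363 − 0.225510 = -0.097147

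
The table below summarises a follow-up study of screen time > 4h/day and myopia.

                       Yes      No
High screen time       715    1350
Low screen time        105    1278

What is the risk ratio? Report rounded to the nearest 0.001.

Cells: a = 715, b = 1350, c = 105, d = 1278.
Risk in exposed = 715/2065 = 0.34625; risk in unexposed = 105/1383 = 0.07592.
RR = 0.34625 / 0.07592 = 4.56057
The risk among the exposed is 4.56 times that among the unexposed.

4.561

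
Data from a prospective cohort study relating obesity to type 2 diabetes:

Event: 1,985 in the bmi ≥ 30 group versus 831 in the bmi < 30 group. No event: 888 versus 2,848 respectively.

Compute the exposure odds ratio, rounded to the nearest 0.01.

7.66

From the description: a = 1985, b = 888, c = 831, d = 2848.
OR = (a·d)/(b·c) = (1985 × 2848) / (888 × 831) = 5653280 / 737928 = 7.66102
The odds of type 2 diabetes are about 7.66 times as high in the bmi ≥ 30 group.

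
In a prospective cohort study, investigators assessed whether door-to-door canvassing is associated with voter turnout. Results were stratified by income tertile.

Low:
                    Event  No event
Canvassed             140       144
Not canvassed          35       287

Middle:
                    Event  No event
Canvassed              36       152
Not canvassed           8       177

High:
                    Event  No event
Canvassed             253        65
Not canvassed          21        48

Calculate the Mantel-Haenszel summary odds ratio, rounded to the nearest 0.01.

7.60

OR_MH = Σ(aᵢdᵢ/nᵢ) / Σ(bᵢcᵢ/nᵢ), where nᵢ is the stratum total.
Stratum 1 (Low): n = 606; a·d/n = 140·287/606 = 66.3036; b·c/n = 144·35/606 = 8.3168
Stratum 2 (Middle): n = 373; a·d/n = 36·177/373 = 17.0831; b·c/n = 152·8/373 = 3.2601
Stratum 3 (High): n = 387; a·d/n = 253·48/387 = 31.3798; b·c/n = 65·21/387 = 3.5271
OR_MH = (66.3036 + 17.0831 + 31.3798) / (8.3168 + 3.2601 + 3.5271) = 114.7666 / 15.1040 = 7.59841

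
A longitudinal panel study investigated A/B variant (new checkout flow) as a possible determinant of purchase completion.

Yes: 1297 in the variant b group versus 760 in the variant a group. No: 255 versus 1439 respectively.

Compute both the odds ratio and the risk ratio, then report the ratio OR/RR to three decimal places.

3.983

From the description: a = 1297, b = 255, c = 760, d = 1439.
OR = (1297·1439)/(255·760) = 1866383/193800 = 9.63046
Risk in exposed = 1297/1552 = 0.83570; risk in unexposed = 760/2199 = 0.34561; RR = 2.41802
OR/RR = 9.63046 / 2.41802 = 3.98279
The outcome is not rare, so the OR lies further from 1 than the RR.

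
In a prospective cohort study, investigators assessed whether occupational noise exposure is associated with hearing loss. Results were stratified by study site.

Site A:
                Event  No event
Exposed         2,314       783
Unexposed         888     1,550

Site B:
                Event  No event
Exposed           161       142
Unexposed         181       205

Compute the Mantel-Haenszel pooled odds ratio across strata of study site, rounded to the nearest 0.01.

4.27

OR_MH = Σ(aᵢdᵢ/nᵢ) / Σ(bᵢcᵢ/nᵢ), where nᵢ is the stratum total.
Stratum 1 (Site A): n = 5535; a·d/n = 2314·1550/5535 = 648.0036; b·c/n = 783·888/5535 = 125.6195
Stratum 2 (Site B): n = 689; a·d/n = 161·205/689 = 47.9028; b·c/n = 142·181/689 = 37.3033
OR_MH = (648.0036 + 47.9028) / (125.6195 + 37.3033) = 695.9064 / 162.9229 = 4.27139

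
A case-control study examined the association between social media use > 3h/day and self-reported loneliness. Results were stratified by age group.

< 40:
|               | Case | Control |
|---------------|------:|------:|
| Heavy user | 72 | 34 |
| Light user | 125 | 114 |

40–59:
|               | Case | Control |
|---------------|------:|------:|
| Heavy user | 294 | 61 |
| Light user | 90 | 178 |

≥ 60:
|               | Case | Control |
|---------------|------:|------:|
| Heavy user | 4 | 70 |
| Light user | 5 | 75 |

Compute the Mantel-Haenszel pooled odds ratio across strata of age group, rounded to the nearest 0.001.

4.689

OR_MH = Σ(aᵢdᵢ/nᵢ) / Σ(bᵢcᵢ/nᵢ), where nᵢ is the stratum total.
Stratum 1 (< 40): n = 345; a·d/n = 72·114/345 = 23.7913; b·c/n = 34·125/345 = 12.3188
Stratum 2 (40–59): n = 623; a·d/n = 294·178/623 = 84.0000; b·c/n = 61·90/623 = 8.8122
Stratum 3 (≥ 60): n = 154; a·d/n = 4·75/154 = 1.9481; b·c/n = 70·5/154 = 2.2727
OR_MH = (23.7913 + 84.0000 + 1.9481) / (12.3188 + 8.8122 + 2.2727) = 109.7394 / 23.4038 = 4.68896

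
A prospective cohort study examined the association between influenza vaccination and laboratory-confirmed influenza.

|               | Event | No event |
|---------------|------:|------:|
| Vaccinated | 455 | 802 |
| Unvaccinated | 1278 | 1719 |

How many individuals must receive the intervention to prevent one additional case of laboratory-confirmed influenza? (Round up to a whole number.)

16

Risk in treated group = 455/1257 = 0.36197; risk in control = 1278/2997 = 0.42643.
Absolute risk reduction = 0.42643 − 0.36197 = 0.06445
NNT = 1 / ARR = 1 / 0.06445 = 15.515 → round up → 16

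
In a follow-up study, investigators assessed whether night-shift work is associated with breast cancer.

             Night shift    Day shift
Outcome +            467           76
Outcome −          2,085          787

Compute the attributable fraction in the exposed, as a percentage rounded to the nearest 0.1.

51.9

Reading the table with exposure as columns: a = 467 (Night shift, case), b = 2085 (Night shift, non-case), c = 76 (Day shift, case), d = 787.
Risk in exposed = 467/2552 = 0.18299; risk in unexposed = 76/863 = 0.08806.
RR = 0.18299/0.08806 = 2.07794
AR% = (RR − 1)/RR × 100 = (2.07794 − 1)/2.07794 × 100 = 51.8755%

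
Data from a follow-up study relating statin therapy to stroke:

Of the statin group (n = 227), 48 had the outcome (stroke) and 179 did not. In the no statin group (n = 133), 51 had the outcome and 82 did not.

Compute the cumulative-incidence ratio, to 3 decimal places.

0.551

From the description: a = 48, b = 179, c = 51, d = 82.
Risk in exposed = 48/227 = 0.21145; risk in unexposed = 51/133 = 0.38346.
RR = 0.21145 / 0.38346 = 0.55144
The risk is 45% lower among the exposed than among the unexposed.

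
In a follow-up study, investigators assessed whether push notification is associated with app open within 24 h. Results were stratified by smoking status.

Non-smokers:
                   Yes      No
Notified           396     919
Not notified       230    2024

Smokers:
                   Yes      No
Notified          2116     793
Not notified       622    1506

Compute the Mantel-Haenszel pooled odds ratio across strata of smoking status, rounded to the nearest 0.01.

5.45

OR_MH = Σ(aᵢdᵢ/nᵢ) / Σ(bᵢcᵢ/nᵢ), where nᵢ is the stratum total.
Stratum 1 (Non-smokers): n = 3569; a·d/n = 396·2024/3569 = 224.5738; b·c/n = 919·230/3569 = 59.2239
Stratum 2 (Smokers): n = 5037; a·d/n = 2116·1506/5037 = 632.6575; b·c/n = 793·622/5037 = 97.9246
OR_MH = (224.5738 + 632.6575) / (59.2239 + 97.9246) = 857.2314 / 157.1484 = 5.45492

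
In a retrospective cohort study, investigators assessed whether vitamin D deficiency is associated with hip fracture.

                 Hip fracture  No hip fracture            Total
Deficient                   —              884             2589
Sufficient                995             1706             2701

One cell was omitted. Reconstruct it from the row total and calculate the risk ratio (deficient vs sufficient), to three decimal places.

The missing cell is in the exposed row: 2589 − 884 = 1705.
So a = 1705, b = 884, c = 995, d = 1706.
RR = [a/(a+b)] / [c/(c+d)] = (1705/2589) / (995/2701) = 0.65856/0.36838 = 1.78770

1.788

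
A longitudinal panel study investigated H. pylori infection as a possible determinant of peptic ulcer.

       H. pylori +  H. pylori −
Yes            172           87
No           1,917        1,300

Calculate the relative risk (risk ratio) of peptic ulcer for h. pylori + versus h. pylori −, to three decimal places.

Reading the table with exposure as columns: a = 172 (H. pylori +, case), b = 1917 (H. pylori +, non-case), c = 87 (H. pylori −, case), d = 1300.
Risk in exposed = 172/2089 = 0.08234; risk in unexposed = 87/1387 = 0.06273.
RR = 0.08234 / 0.06273 = 1.31264
The risk among the exposed is 1.31 times that among the unexposed.

1.313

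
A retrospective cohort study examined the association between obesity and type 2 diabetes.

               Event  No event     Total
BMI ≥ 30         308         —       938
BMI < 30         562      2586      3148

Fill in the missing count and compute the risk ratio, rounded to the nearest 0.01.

The missing cell is in the exposed row: 938 − 308 = 630.
So a = 308, b = 630, c = 562, d = 2586.
RR = [a/(a+b)] / [c/(c+d)] = (308/938) / (562/3148) = 0.32836/0.17853 = 1.83927

1.84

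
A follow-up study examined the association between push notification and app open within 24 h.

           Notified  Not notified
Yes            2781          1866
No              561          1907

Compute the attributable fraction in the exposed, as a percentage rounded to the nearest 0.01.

40.57

Reading the table with exposure as columns: a = 2781 (Notified, case), b = 561 (Notified, non-case), c = 1866 (Not notified, case), d = 1907.
Risk in exposed = 2781/3342 = 0.83214; risk in unexposed = 1866/3773 = 0.49457.
RR = 0.83214/0.49457 = 1.68256
AR% = (RR − 1)/RR × 100 = (1.68256 − 1)/1.68256 × 100 = 40.5666%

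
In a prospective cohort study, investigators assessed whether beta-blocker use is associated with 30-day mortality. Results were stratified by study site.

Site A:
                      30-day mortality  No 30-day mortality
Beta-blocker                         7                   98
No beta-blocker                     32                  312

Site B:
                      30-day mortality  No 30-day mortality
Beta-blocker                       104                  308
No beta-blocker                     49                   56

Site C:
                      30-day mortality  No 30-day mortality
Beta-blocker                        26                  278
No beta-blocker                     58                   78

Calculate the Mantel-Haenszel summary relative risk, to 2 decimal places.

RR_MH = Σ(aᵢ·n₀ᵢ/nᵢ) / Σ(cᵢ·n₁ᵢ/nᵢ), with n₁ᵢ = aᵢ+bᵢ (exposed), n₀ᵢ = cᵢ+dᵢ (unexposed), nᵢ = n₁ᵢ+n₀ᵢ.
Stratum 1 (Site A): n₁ = 105, n₀ = 344, n = 449; a·n₀/n = 7·344/449 = 5.3630; c·n₁/n = 32·105/449 = 7.4833
Stratum 2 (Site B): n₁ = 412, n₀ = 105, n = 517; a·n₀/n = 104·105/517 = 21.1219; c·n₁/n = 49·412/517 = 39.0484
Stratum 3 (Site C): n₁ = 304, n₀ = 136, n = 440; a·n₀/n = 26·136/440 = 8.0364; c·n₁/n = 58·304/440 = 40.0727
RR_MH = (5.3630 + 21.1219 + 8.0364) / (7.4833 + 39.0484 + 40.0727) = 34.5212 / 86.6044 = 0.39861

0.40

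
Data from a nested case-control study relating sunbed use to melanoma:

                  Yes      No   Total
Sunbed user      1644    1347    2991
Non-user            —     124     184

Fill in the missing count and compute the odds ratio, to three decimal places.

The missing cell is in the unexposed row: 184 − 124 = 60.
So a = 1644, b = 1347, c = 60, d = 124.
OR = (a·d)/(b·c) = (1644 × 124) / (1347 × 60) = 203856 / 80820 = 2.52235

2.522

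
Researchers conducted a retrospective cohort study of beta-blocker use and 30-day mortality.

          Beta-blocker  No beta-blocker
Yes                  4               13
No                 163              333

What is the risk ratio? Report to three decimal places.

0.637

Reading the table with exposure as columns: a = 4 (Beta-blocker, case), b = 163 (Beta-blocker, non-case), c = 13 (No beta-blocker, case), d = 333.
Risk in exposed = 4/167 = 0.02395; risk in unexposed = 13/346 = 0.03757.
RR = 0.02395 / 0.03757 = 0.63749
The risk is 36% lower among the exposed than among the unexposed.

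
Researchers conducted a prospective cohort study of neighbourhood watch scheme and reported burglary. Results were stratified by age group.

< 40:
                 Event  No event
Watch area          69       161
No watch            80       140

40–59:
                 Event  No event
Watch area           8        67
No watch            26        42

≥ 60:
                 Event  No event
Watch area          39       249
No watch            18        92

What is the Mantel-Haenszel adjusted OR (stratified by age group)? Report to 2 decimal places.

0.63

OR_MH = Σ(aᵢdᵢ/nᵢ) / Σ(bᵢcᵢ/nᵢ), where nᵢ is the stratum total.
Stratum 1 (< 40): n = 450; a·d/n = 69·140/450 = 21.4667; b·c/n = 161·80/450 = 28.6222
Stratum 2 (40–59): n = 143; a·d/n = 8·42/143 = 2.3497; b·c/n = 67·26/143 = 12.1818
Stratum 3 (≥ 60): n = 398; a·d/n = 39·92/398 = 9.0151; b·c/n = 249·18/398 = 11.2613
OR_MH = (21.4667 + 2.3497 + 9.0151) / (28.6222 + 12.1818 + 11.2613) = 32.8314 / 52.0653 = 0.63058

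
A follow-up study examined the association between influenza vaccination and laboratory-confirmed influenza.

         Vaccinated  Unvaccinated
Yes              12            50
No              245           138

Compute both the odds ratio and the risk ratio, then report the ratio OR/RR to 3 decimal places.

Reading the table with exposure as columns: a = 12 (Vaccinated, case), b = 245 (Vaccinated, non-case), c = 50 (Unvaccinated, case), d = 138.
OR = (12·138)/(245·50) = 1656/12250 = 0.13518
Risk in exposed = 12/257 = 0.04669; risk in unexposed = 50/188 = 0.26596; RR = 0.17556
OR/RR = 0.13518 / 0.17556 = 0.77000
The outcome is not rare, so the OR lies further from 1 than the RR.

0.770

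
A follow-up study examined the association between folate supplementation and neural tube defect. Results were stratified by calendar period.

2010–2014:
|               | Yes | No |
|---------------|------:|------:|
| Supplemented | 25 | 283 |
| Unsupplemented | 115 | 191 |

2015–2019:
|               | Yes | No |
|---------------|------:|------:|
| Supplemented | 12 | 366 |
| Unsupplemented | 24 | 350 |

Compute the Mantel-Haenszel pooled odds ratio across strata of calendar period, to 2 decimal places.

OR_MH = Σ(aᵢdᵢ/nᵢ) / Σ(bᵢcᵢ/nᵢ), where nᵢ is the stratum total.
Stratum 1 (2010–2014): n = 614; a·d/n = 25·191/614 = 7.7769; b·c/n = 283·115/614 = 53.0049
Stratum 2 (2015–2019): n = 752; a·d/n = 12·350/752 = 5.5851; b·c/n = 366·24/752 = 11.6809
OR_MH = (7.7769 + 5.5851) / (53.0049 + 11.6809) = 13.3620 / 64.6857 = 0.20657

0.21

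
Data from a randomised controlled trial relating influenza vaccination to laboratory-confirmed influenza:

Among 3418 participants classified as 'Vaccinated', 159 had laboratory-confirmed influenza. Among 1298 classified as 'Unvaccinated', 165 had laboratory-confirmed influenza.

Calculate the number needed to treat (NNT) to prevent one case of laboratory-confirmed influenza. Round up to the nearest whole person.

Risk in treated group = 159/3418 = 0.04652; risk in control = 165/1298 = 0.12712.
Absolute risk reduction = 0.12712 − 0.04652 = 0.08060
NNT = 1 / ARR = 1 / 0.08060 = 12.407 → round up → 13

13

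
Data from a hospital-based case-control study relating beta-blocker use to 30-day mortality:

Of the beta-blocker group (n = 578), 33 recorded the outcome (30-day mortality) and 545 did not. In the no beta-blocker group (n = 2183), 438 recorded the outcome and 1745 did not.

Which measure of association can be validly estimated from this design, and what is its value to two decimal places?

0.24

From the description: a = 33, b = 545, c = 438, d = 1745.
This is a hospital-based case-control study: participants were sampled on outcome status, so risks in the source population cannot be estimated directly — relative risk is not valid here. The odds ratio is the appropriate measure.
OR = (a·d)/(b·c) = (33 × 1745) / (545 × 438) = 57585 / 238710 = 0.24123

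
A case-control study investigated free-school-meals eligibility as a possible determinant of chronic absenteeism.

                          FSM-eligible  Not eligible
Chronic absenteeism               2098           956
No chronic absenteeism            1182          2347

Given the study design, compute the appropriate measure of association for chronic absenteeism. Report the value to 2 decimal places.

Reading the table with exposure as columns: a = 2098 (FSM-eligible, case), b = 1182 (FSM-eligible, non-case), c = 956 (Not eligible, case), d = 2347.
This is a case-control study: participants were sampled on outcome status, so risks in the source population cannot be estimated directly — relative risk is not valid here. The odds ratio is the appropriate measure.
OR = (a·d)/(b·c) = (2098 × 2347) / (1182 × 956) = 4924006 / 1129992 = 4.35756

4.36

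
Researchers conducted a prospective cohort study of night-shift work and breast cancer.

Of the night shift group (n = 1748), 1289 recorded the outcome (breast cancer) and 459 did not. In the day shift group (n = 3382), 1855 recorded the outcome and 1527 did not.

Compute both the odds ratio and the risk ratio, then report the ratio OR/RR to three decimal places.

From the description: a = 1289, b = 459, c = 1855, d = 1527.
OR = (1289·1527)/(459·1855) = 1968303/851445 = 2.31172
Risk in exposed = 1289/1748 = 0.73741; risk in unexposed = 1855/3382 = 0.54849; RR = 1.34444
OR/RR = 2.31172 / 1.34444 = 1.71947
The outcome is not rare, so the OR lies further from 1 than the RR.

1.719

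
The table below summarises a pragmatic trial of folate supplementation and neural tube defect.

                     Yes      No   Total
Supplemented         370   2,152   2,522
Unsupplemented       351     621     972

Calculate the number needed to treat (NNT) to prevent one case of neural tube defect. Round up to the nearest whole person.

Risk in treated group = 370/2522 = 0.14671; risk in control = 351/972 = 0.36111.
Absolute risk reduction = 0.36111 − 0.14671 = 0.21440
NNT = 1 / ARR = 1 / 0.21440 = 4.664 → round up → 5

5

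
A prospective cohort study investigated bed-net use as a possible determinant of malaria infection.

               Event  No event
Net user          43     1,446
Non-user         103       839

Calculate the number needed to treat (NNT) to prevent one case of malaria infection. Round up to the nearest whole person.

13

Risk in treated group = 43/1489 = 0.02888; risk in control = 103/942 = 0.10934.
Absolute risk reduction = 0.10934 − 0.02888 = 0.08046
NNT = 1 / ARR = 1 / 0.08046 = 12.428 → round up → 13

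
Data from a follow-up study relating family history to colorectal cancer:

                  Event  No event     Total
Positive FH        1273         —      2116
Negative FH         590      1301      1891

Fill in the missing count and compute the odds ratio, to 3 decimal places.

The missing cell is in the exposed row: 2116 − 1273 = 843.
So a = 1273, b = 843, c = 590, d = 1301.
OR = (a·d)/(b·c) = (1273 × 1301) / (843 × 590) = 1656173 / 497370 = 3.32986

3.330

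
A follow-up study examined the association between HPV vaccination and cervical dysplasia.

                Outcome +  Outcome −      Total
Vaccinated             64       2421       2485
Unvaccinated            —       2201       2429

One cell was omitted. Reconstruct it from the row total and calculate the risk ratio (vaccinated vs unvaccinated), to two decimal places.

The missing cell is in the unexposed row: 2429 − 2201 = 228.
So a = 64, b = 2421, c = 228, d = 2201.
RR = [a/(a+b)] / [c/(c+d)] = (64/2485) / (228/2429) = 0.02575/0.09387 = 0.27438

0.27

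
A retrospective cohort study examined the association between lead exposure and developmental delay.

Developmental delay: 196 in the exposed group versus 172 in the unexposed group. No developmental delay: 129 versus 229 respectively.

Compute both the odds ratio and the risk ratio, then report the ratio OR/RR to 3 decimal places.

From the description: a = 196, b = 129, c = 172, d = 229.
OR = (196·229)/(129·172) = 44884/22188 = 2.02290
Risk in exposed = 196/325 = 0.60308; risk in unexposed = 172/401 = 0.42893; RR = 1.40601
OR/RR = 2.02290 / 1.40601 = 1.43875
The outcome is not rare, so the OR lies further from 1 than the RR.

1.439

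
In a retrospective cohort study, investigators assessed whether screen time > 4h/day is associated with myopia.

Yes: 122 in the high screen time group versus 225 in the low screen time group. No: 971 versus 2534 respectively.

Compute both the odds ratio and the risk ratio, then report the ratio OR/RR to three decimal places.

From the description: a = 122, b = 971, c = 225, d = 2534.
OR = (122·2534)/(971·225) = 309148/218475 = 1.41503
Risk in exposed = 122/1093 = 0.11162; risk in unexposed = 225/2759 = 0.08155; RR = 1.36870
OR/RR = 1.41503 / 1.36870 = 1.03385
The outcome is not rare, so the OR lies further from 1 than the RR.

1.034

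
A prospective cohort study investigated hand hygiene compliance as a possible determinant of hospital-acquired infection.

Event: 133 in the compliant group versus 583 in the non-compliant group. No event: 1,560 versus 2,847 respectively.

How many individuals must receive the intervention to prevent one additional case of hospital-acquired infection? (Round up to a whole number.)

11

Risk in treated group = 133/1693 = 0.07856; risk in control = 583/3430 = 0.16997.
Absolute risk reduction = 0.16997 − 0.07856 = 0.09141
NNT = 1 / ARR = 1 / 0.09141 = 10.939 → round up → 11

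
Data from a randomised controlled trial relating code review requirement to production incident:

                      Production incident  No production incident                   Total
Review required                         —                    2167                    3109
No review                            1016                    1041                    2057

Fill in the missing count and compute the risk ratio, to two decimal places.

0.61

The missing cell is in the exposed row: 3109 − 2167 = 942.
So a = 942, b = 2167, c = 1016, d = 1041.
RR = [a/(a+b)] / [c/(c+d)] = (942/3109) / (1016/2057) = 0.30299/0.49392 = 0.61344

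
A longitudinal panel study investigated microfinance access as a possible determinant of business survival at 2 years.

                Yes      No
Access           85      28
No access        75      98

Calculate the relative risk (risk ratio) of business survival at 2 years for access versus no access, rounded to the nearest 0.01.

Cells: a = 85, b = 28, c = 75, d = 98.
Risk in exposed = 85/113 = 0.75221; risk in unexposed = 75/173 = 0.43353.
RR = 0.75221 / 0.43353 = 1.73510
The risk among the exposed is 1.74 times that among the unexposed.

1.74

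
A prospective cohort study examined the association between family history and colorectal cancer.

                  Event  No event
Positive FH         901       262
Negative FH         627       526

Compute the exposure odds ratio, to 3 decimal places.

2.885

Cells: a = 901, b = 262, c = 627, d = 526.
OR = (a·d)/(b·c) = (901 × 526) / (262 × 627) = 473926 / 164274 = 2.88497
The odds of colorectal cancer are about 2.88 times as high in the positive fh group.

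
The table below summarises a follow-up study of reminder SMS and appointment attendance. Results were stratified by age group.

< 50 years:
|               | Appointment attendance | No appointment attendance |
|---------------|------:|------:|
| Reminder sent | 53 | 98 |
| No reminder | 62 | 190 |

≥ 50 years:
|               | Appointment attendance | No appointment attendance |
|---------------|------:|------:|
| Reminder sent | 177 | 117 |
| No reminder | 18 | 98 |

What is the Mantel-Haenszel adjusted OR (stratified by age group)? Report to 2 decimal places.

OR_MH = Σ(aᵢdᵢ/nᵢ) / Σ(bᵢcᵢ/nᵢ), where nᵢ is the stratum total.
Stratum 1 (< 50 years): n = 403; a·d/n = 53·190/403 = 24.9876; b·c/n = 98·62/403 = 15.0769
Stratum 2 (≥ 50 years): n = 410; a·d/n = 177·98/410 = 42.3073; b·c/n = 117·18/410 = 5.1366
OR_MH = (24.9876 + 42.3073) / (15.0769 + 5.1366) = 67.2949 / 20.2135 = 3.32920

3.33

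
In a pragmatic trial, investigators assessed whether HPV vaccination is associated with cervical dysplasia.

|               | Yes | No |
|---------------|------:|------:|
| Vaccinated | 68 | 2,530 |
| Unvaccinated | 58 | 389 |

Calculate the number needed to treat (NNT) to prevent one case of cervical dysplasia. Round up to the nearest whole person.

10

Risk in treated group = 68/2598 = 0.02617; risk in control = 58/447 = 0.12975.
Absolute risk reduction = 0.12975 − 0.02617 = 0.10358
NNT = 1 / ARR = 1 / 0.10358 = 9.654 → round up → 10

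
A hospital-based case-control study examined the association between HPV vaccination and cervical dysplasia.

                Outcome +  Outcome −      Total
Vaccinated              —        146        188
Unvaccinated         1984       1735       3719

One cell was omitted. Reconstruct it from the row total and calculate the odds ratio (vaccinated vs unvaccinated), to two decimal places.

0.25

The missing cell is in the exposed row: 188 − 146 = 42.
So a = 42, b = 146, c = 1984, d = 1735.
OR = (a·d)/(b·c) = (42 × 1735) / (146 × 1984) = 72870 / 289664 = 0.25157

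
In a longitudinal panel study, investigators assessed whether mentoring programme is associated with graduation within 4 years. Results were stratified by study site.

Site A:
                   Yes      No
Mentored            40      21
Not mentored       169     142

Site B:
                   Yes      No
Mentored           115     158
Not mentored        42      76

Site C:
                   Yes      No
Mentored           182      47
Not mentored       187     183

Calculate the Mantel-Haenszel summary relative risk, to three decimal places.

1.405

RR_MH = Σ(aᵢ·n₀ᵢ/nᵢ) / Σ(cᵢ·n₁ᵢ/nᵢ), with n₁ᵢ = aᵢ+bᵢ (exposed), n₀ᵢ = cᵢ+dᵢ (unexposed), nᵢ = n₁ᵢ+n₀ᵢ.
Stratum 1 (Site A): n₁ = 61, n₀ = 311, n = 372; a·n₀/n = 40·311/372 = 33.4409; c·n₁/n = 169·61/372 = 27.7124
Stratum 2 (Site B): n₁ = 273, n₀ = 118, n = 391; a·n₀/n = 115·118/391 = 34.7059; c·n₁/n = 42·273/391 = 29.3248
Stratum 3 (Site C): n₁ = 229, n₀ = 370, n = 599; a·n₀/n = 182·370/599 = 112.4207; c·n₁/n = 187·229/599 = 71.4908
RR_MH = (33.4409 + 34.7059 + 112.4207) / (27.7124 + 29.3248 + 71.4908) = 180.5674 / 128.5280 = 1.40489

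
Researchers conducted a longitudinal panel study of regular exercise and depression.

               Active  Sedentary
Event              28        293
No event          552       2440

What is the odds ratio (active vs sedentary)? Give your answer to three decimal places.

Reading the table with exposure as columns: a = 28 (Active, case), b = 552 (Active, non-case), c = 293 (Sedentary, case), d = 2440.
OR = (a·d)/(b·c) = (28 × 2440) / (552 × 293) = 68320 / 161736 = 0.42242
Exposure is associated with lower odds of depression (OR = 0.42 < 1).

0.422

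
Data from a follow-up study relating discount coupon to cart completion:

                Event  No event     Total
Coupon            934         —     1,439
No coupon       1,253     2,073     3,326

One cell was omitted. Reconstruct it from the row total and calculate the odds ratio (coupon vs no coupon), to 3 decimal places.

The missing cell is in the exposed row: 1439 − 934 = 505.
So a = 934, b = 505, c = 1253, d = 2073.
OR = (a·d)/(b·c) = (934 × 2073) / (505 × 1253) = 1936182 / 632765 = 3.05988

3.060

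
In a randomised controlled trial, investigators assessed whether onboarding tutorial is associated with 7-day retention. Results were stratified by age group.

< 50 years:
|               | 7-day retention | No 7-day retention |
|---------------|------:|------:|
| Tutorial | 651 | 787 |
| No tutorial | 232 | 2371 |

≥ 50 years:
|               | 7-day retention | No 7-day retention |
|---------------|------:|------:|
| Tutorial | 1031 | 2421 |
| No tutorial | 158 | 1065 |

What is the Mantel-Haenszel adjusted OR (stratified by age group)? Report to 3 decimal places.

4.857

OR_MH = Σ(aᵢdᵢ/nᵢ) / Σ(bᵢcᵢ/nᵢ), where nᵢ is the stratum total.
Stratum 1 (< 50 years): n = 4041; a·d/n = 651·2371/4041 = 381.9651; b·c/n = 787·232/4041 = 45.1829
Stratum 2 (≥ 50 years): n = 4675; a·d/n = 1031·1065/4675 = 234.8695; b·c/n = 2421·158/4675 = 81.8220
OR_MH = (381.9651 + 234.8695) / (45.1829 + 81.8220) = 616.8346 / 127.0049 = 4.85678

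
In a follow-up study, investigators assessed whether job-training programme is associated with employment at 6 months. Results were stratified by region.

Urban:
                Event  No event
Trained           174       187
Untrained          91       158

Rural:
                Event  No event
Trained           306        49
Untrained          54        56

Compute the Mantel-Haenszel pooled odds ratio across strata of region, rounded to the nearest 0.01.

OR_MH = Σ(aᵢdᵢ/nᵢ) / Σ(bᵢcᵢ/nᵢ), where nᵢ is the stratum total.
Stratum 1 (Urban): n = 610; a·d/n = 174·158/610 = 45.0689; b·c/n = 187·91/610 = 27.8967
Stratum 2 (Rural): n = 465; a·d/n = 306·56/465 = 36.8516; b·c/n = 49·54/465 = 5.6903
OR_MH = (45.0689 + 36.8516) / (27.8967 + 5.6903) = 81.9205 / 33.5870 = 2.43905

2.44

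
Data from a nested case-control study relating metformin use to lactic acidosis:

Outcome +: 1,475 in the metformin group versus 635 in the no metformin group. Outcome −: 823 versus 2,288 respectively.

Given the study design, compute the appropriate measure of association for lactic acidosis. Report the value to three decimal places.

6.458

From the description: a = 1475, b = 823, c = 635, d = 2288.
This is a nested case-control study: participants were sampled on outcome status, so risks in the source population cannot be estimated directly — relative risk is not valid here. The odds ratio is the appropriate measure.
OR = (a·d)/(b·c) = (1475 × 2288) / (823 × 635) = 3374800 / 522605 = 6.45765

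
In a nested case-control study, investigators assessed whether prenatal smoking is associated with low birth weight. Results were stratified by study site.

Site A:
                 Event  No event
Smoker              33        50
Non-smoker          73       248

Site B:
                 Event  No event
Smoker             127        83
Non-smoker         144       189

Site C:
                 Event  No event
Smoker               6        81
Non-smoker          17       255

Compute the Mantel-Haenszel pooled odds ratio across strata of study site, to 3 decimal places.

1.970

OR_MH = Σ(aᵢdᵢ/nᵢ) / Σ(bᵢcᵢ/nᵢ), where nᵢ is the stratum total.
Stratum 1 (Site A): n = 404; a·d/n = 33·248/404 = 20.2574; b·c/n = 50·73/404 = 9.0347
Stratum 2 (Site B): n = 543; a·d/n = 127·189/543 = 44.2044; b·c/n = 83·144/543 = 22.0110
Stratum 3 (Site C): n = 359; a·d/n = 6·255/359 = 4.2618; b·c/n = 81·17/359 = 3.8357
OR_MH = (20.2574 + 44.2044 + 4.2618) / (9.0347 + 22.0110 + 3.8357) = 68.7237 / 34.8814 = 1.97021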